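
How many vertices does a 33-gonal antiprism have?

66

An antiprism on an n-gon has two n-gon caps and 2n triangles: V = 2·33 = 66, E = 4·33 = 132, F = 2·33 + 2 = 68.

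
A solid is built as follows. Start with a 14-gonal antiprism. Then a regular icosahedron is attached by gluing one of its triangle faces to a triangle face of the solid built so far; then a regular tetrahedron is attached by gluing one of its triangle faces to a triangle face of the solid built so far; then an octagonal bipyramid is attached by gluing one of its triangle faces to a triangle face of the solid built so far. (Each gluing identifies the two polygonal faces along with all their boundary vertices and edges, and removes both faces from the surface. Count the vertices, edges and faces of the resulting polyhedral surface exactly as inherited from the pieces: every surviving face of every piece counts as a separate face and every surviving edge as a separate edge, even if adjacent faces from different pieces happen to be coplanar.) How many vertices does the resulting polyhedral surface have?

A 14-gonal antiprism: V=28, E=56, F=30.
Attach a regular icosahedron (V=12, E=30, F=20) along a 3-gon: merge 3 vertices and 3 edges, delete both glued faces → V=37, E=83, F=48.
Attach a regular tetrahedron (V=4, E=6, F=4) along a 3-gon: merge 3 vertices and 3 edges, delete both glued faces → V=38, E=86, F=50.
Attach an octagonal bipyramid (V=10, E=24, F=16) along a 3-gon: merge 3 vertices and 3 edges, delete both glued faces → V=45, E=107, F=64.
Check: V − E + F = 45 − 107 + 64 = 2.

45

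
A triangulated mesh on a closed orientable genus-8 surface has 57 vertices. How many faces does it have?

χ = 2 − 2·8 = -14, and every face is a triangle so 3F = 2E.
V − E + F = -14 with E = 3F/2 gives 57 − (3/2 − 1)·F = -14, so F = 142 and E = 213.

142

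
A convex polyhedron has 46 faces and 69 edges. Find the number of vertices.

25

Here V − E + F = 2.
V = 2 + E − F = 2 + 69 − 46 = 25.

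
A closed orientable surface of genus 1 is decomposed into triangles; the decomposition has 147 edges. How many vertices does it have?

49

χ = 2 − 2·1 = 0, and every face is a triangle so 3F = 2E.
F = 2E/3 = 98. Then V = 0 + E − F = 0 + 147 − 98 = 49.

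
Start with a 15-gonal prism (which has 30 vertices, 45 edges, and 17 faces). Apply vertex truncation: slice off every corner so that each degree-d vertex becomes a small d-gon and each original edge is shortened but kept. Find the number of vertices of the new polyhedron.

90

Truncation replaces each original edge-end by a new vertex, so V′ = 2E = 90.
Each original edge survives, and each old vertex of degree d contributes d new edges; summing degrees gives Σd = 2E, so E′ = E + 2E = 3E = 135.
Each original face survives and each original vertex becomes one new face: F′ = F + V = 47.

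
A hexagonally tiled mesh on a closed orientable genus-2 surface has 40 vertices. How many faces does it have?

χ = 2 − 2·2 = -2, and every face is a hexagon so 6F = 2E.
V − E + F = -2 with E = 6F/2 gives 40 − (6/2 − 1)·F = -2, so F = 21 and E = 63.

21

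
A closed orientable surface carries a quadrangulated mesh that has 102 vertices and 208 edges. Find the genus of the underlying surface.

2

Every face is a square and each edge borders two faces, so 4F = 2·208, giving F = 104.
χ = V − E + F = 102 − 208 + 104 = -2.
For a closed orientable surface χ = 2 − 2g, so g = (2 − (-2))/2 = 2.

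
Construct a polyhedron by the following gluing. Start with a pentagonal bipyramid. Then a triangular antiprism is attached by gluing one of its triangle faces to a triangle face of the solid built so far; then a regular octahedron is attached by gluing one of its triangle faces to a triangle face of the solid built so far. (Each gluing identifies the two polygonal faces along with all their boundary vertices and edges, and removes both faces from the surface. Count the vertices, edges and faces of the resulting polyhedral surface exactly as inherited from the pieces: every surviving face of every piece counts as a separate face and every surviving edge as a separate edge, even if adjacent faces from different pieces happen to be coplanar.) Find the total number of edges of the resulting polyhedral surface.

33

A pentagonal bipyramid: V=7, E=15, F=10.
Attach a triangular antiprism (V=6, E=12, F=8) along a 3-gon: merge 3 vertices and 3 edges, delete both glued faces → V=10, E=24, F=16.
Attach a regular octahedron (V=6, E=12, F=8) along a 3-gon: merge 3 vertices and 3 edges, delete both glued faces → V=13, E=33, F=22.
Check: V − E + F = 13 − 33 + 22 = 2.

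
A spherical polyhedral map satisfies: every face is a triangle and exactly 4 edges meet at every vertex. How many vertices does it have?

6

Each face has 3 edges and each edge borders two faces, so 2E = 3F.
Each vertex has degree 4, so 4V = 2E and hence V = 3F/4.
Euler: V − E + F = 2 ⇒ (3F/4) − (3F/2) + F = 2.
Multiply by 8: (6 − 12 + 8)F = 16, i.e. 2F = 16.
So F = 8, E = 3·8/2 = 12, V = 3·8/4 = 6.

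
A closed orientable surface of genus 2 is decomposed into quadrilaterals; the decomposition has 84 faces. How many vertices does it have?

χ = 2 − 2·2 = -2, and every face is a square so 4F = 2E.
E = 4·84/2 = 168. Then V = -2 + E − F = -2 + 168 − 84 = 82.

82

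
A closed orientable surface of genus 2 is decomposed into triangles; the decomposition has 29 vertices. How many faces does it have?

62

χ = 2 − 2·2 = -2, and every face is a triangle so 3F = 2E.
V − E + F = -2 with E = 3F/2 gives 29 − (3/2 − 1)·F = -2, so F = 62 and E = 93.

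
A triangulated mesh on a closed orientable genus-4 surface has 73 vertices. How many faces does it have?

χ = 2 − 2·4 = -6, and every face is a triangle so 3F = 2E.
V − E + F = -6 with E = 3F/2 gives 73 − (3/2 − 1)·F = -6, so F = 158 and E = 237.

158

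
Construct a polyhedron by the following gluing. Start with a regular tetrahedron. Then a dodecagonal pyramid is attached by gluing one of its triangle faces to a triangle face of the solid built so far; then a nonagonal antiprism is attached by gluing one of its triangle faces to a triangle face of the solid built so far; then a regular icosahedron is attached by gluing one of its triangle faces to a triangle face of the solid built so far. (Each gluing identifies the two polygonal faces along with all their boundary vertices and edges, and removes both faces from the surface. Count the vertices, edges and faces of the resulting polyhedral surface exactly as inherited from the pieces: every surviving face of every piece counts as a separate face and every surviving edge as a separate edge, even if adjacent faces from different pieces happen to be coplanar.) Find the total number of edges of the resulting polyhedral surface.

A regular tetrahedron: V=4, E=6, F=4.
Attach a dodecagonal pyramid (V=13, E=24, F=13) along a 3-gon: merge 3 vertices and 3 edges, delete both glued faces → V=14, E=27, F=15.
Attach a nonagonal antiprism (V=18, E=36, F=20) along a 3-gon: merge 3 vertices and 3 edges, delete both glued faces → V=29, E=60, F=33.
Attach a regular icosahedron (V=12, E=30, F=20) along a 3-gon: merge 3 vertices and 3 edges, delete both glued faces → V=38, E=87, F=51.
Check: V − E + F = 38 − 87 + 51 = 2.

87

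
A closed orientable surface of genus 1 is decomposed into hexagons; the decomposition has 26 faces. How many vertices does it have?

52

χ = 2 − 2·1 = 0, and every face is a hexagon so 6F = 2E.
E = 6·26/2 = 78. Then V = 0 + E − F = 0 + 78 − 26 = 52.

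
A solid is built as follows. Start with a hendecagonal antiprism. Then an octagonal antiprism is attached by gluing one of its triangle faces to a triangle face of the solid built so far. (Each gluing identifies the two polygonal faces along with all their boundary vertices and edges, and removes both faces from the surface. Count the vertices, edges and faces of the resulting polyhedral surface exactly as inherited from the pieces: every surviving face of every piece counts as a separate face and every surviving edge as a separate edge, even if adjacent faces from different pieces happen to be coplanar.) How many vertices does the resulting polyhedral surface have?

35

A hendecagonal antiprism: V=22, E=44, F=24.
Attach an octagonal antiprism (V=16, E=32, F=18) along a 3-gon: merge 3 vertices and 3 edges, delete both glued faces → V=35, E=73, F=40.
Check: V − E + F = 35 − 73 + 40 = 2.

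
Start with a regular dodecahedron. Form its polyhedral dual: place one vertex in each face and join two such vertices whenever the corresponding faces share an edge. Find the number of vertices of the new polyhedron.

12

The base solid has V = 20, E = 30, F = 12.
The dual swaps V and F and preserves E: V′ = F = 12, E′ = E = 30, F′ = V = 20.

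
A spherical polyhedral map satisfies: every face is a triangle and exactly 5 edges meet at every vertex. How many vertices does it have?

12

Each face has 3 edges and each edge borders two faces, so 2E = 3F.
Each vertex has degree 5, so 5V = 2E and hence V = 3F/5.
Euler: V − E + F = 2 ⇒ (3F/5) − (3F/2) + F = 2.
Multiply by 10: (6 − 15 + 10)F = 20, i.e. 1F = 20.
So F = 20, E = 3·20/2 = 30, V = 3·20/5 = 12.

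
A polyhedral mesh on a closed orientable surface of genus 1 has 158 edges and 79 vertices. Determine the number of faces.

79

For a closed orientable surface of genus 1, χ = 2 − 2·1 = 0.
F = 0 − V + E = 0 − 79 + 158 = 79.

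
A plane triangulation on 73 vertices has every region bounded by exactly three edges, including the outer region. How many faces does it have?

142

In a plane triangulation 3F = 2E and V − E + F = 2, so F = 2V − 4 = 2·73 − 4 = 142.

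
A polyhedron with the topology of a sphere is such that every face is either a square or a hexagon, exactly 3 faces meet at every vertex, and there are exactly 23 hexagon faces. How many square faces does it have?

Let x be the number of squares; then F = 23 + x.
Edge–face incidences: 2E = 6·23 + 4·x = 138 + 4x.
Every vertex has degree 3, so 3V = 2E.
Euler: V − E + F = 2 ⇒ (2E)/3 − E + (23 + x) = 2.
Multiply by 6: 2·(2E) − 3·(2E) + 6·(23 + x) = 12, i.e. 138 + 6x − (138 + 4x) = 12.
Collecting terms: 2x = 12, so x = 6.
Then 2E = 138 + 4·6 = 162, so E = 81, V = 2E/3 = 54, F = 23 + 6 = 29.

6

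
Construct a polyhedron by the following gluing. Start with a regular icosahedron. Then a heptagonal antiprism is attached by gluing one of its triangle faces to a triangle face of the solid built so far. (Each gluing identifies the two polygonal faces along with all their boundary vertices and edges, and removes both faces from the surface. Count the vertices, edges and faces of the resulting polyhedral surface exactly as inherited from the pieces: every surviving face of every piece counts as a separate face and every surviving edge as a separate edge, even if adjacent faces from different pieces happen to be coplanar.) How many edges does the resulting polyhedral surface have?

55

A regular icosahedron: V=12, E=30, F=20.
Attach a heptagonal antiprism (V=14, E=28, F=16) along a 3-gon: merge 3 vertices and 3 edges, delete both glued faces → V=23, E=55, F=34.
Check: V − E + F = 23 − 55 + 34 = 2.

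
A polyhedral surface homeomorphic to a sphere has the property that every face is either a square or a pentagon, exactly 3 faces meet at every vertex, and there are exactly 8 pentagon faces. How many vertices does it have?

Let x be the number of squares; then F = 8 + x.
Edge–face incidences: 2E = 5·8 + 4·x = 40 + 4x.
Every vertex has degree 3, so 3V = 2E.
Euler: V − E + F = 2 ⇒ (2E)/3 − E + (8 + x) = 2.
Multiply by 6: 2·(2E) − 3·(2E) + 6·(8 + x) = 12, i.e. 48 + 6x − (40 + 4x) = 12.
Collecting terms: 2x + 8 = 12, so 2x = 4, so x = 2.
Then 2E = 40 + 4·2 = 48, so E = 24, V = 2E/3 = 16, F = 8 + 2 = 10.

16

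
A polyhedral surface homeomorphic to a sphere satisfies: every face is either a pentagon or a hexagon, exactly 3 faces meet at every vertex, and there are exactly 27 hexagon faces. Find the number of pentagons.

12

Let x be the number of pentagons; then F = 27 + x.
Edge–face incidences: 2E = 6·27 + 5·x = 162 + 5x.
Every vertex has degree 3, so 3V = 2E.
Euler: V − E + F = 2 ⇒ (2E)/3 − E + (27 + x) = 2.
Multiply by 6: 2·(2E) − 3·(2E) + 6·(27 + x) = 12, i.e. 162 + 6x − (162 + 5x) = 12.
Collecting terms: x = 12.
Then 2E = 162 + 5·12 = 222, so E = 111, V = 2E/3 = 74, F = 27 + 12 = 39.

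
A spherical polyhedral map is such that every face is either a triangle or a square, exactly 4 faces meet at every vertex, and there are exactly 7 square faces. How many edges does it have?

26

Let x be the number of triangles; then F = 7 + x.
Edge–face incidences: 2E = 4·7 + 3·x = 28 + 3x.
Every vertex has degree 4, so 4V = 2E.
Euler: V − E + F = 2 ⇒ (2E)/4 − E + (7 + x) = 2.
Multiply by 8: 2·(2E) − 4·(2E) + 8·(7 + x) = 16, i.e. 56 + 8x − 2·(28 + 3x) = 16.
Collecting terms: 2x = 16, so x = 8.
Then 2E = 28 + 3·8 = 52, so E = 26, V = 2E/4 = 13, F = 7 + 8 = 15.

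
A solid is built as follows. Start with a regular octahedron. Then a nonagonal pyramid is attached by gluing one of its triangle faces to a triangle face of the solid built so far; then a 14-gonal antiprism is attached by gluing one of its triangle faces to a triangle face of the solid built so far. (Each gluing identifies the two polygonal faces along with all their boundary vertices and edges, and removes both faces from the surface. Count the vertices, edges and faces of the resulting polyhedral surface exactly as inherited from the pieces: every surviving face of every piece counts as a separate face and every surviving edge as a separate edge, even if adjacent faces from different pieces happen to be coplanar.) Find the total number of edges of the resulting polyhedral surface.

A regular octahedron: V=6, E=12, F=8.
Attach a nonagonal pyramid (V=10, E=18, F=10) along a 3-gon: merge 3 vertices and 3 edges, delete both glued faces → V=13, E=27, F=16.
Attach a 14-gonal antiprism (V=28, E=56, F=30) along a 3-gon: merge 3 vertices and 3 edges, delete both glued faces → V=38, E=80, F=44.
Check: V − E + F = 38 − 80 + 44 = 2.

80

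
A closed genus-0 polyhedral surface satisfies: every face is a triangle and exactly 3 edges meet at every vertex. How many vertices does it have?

Each face has 3 edges and each edge borders two faces, so 2E = 3F.
Each vertex has degree 3, so 3V = 2E and hence V = 3F/3.
Euler: V − E + F = 2 ⇒ (3F/3) − (3F/2) + F = 2.
Multiply by 6: (6 − 9 + 6)F = 12, i.e. 3F = 12.
So F = 4, E = 3·4/2 = 6, V = 3·4/3 = 4.

4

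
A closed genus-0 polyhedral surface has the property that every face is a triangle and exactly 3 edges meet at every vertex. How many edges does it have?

Each face has 3 edges and each edge borders two faces, so 2E = 3F.
Each vertex has degree 3, so 3V = 2E and hence V = 3F/3.
Euler: V − E + F = 2 ⇒ (3F/3) − (3F/2) + F = 2.
Multiply by 6: (6 − 9 + 6)F = 12, i.e. 3F = 12.
So F = 4, E = 3·4/2 = 6, V = 3·4/3 = 4.

6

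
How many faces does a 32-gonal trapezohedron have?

The n-trapezohedron (dual of the n-antiprism) has V = 2·32 + 2 = 66, E = 4·32 = 128, F = 2·32 = 64.
Check: V − E + F = 66 − 128 + 64 = 2.

64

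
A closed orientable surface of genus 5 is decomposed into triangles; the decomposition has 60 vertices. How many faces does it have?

χ = 2 − 2·5 = -8, and every face is a triangle so 3F = 2E.
V − E + F = -8 with E = 3F/2 gives 60 − (3/2 − 1)·F = -8, so F = 136 and E = 204.

136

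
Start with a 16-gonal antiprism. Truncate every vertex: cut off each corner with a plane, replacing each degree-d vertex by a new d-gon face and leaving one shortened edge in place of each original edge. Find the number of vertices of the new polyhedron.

128

The base solid has V = 32, E = 64, F = 34.
Truncation replaces each original edge-end by a new vertex, so V′ = 2E = 128.
Each original edge survives, and each old vertex of degree d contributes d new edges; summing degrees gives Σd = 2E, so E′ = E + 2E = 3E = 192.
Each original face survives and each original vertex becomes one new face: F′ = F + V = 66.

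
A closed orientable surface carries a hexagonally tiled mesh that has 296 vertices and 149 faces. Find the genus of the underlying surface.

Every face is a hexagon, so 2E = 6·149 = 894, giving E = 447.
χ = V − E + F = 296 − 447 + 149 = -2.
For a closed orientable surface χ = 2 − 2g, so g = (2 − (-2))/2 = 2.

2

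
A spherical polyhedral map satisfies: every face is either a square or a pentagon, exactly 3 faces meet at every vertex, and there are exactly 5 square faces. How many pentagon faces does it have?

Let x be the number of pentagons; then F = 5 + x.
Edge–face incidences: 2E = 4·5 + 5·x = 20 + 5x.
Every vertex has degree 3, so 3V = 2E.
Euler: V − E + F = 2 ⇒ (2E)/3 − E + (5 + x) = 2.
Multiply by 6: 2·(2E) − 3·(2E) + 6·(5 + x) = 12, i.e. 30 + 6x − (20 + 5x) = 12.
Collecting terms: x + 10 = 12, so x = 2.
Then 2E = 20 + 5·2 = 30, so E = 15, V = 2E/3 = 10, F = 5 + 2 = 7.

2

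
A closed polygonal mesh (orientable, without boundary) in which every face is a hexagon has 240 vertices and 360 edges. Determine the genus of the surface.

Every face is a hexagon and each edge borders two faces, so 6F = 2·360, giving F = 120.
χ = V − E + F = 240 − 360 + 120 = 0.
For a closed orientable surface χ = 2 − 2g, so g = (2 − (0))/2 = 1.

1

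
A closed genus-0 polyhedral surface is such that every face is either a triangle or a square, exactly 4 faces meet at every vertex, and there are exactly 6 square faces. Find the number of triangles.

8

Let x be the number of triangles; then F = 6 + x.
Edge–face incidences: 2E = 4·6 + 3·x = 24 + 3x.
Every vertex has degree 4, so 4V = 2E.
Euler: V − E + F = 2 ⇒ (2E)/4 − E + (6 + x) = 2.
Multiply by 8: 2·(2E) − 4·(2E) + 8·(6 + x) = 16, i.e. 48 + 8x − 2·(24 + 3x) = 16.
Collecting terms: 2x = 16, so x = 8.
Then 2E = 24 + 3·8 = 48, so E = 24, V = 2E/4 = 12, F = 6 + 8 = 14.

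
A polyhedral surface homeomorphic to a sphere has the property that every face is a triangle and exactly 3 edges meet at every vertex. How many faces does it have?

4

Each face has 3 edges and each edge borders two faces, so 2E = 3F.
Each vertex has degree 3, so 3V = 2E and hence V = 3F/3.
Euler: V − E + F = 2 ⇒ (3F/3) − (3F/2) + F = 2.
Multiply by 6: (6 − 9 + 6)F = 12, i.e. 3F = 12.
So F = 4, E = 3·4/2 = 6, V = 3·4/3 = 4.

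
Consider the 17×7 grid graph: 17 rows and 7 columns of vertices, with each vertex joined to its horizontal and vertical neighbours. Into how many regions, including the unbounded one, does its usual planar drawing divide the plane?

The grid has V = 17·7 = 119 vertices and E = 17·6 + 7·16 = 214 edges.
F = 2 − V + E = 2 − 119 + 214 = 97.

97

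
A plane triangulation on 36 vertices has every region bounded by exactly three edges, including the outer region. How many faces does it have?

In a plane triangulation 3F = 2E and V − E + F = 2, so F = 2V − 4 = 2·36 − 4 = 68.

68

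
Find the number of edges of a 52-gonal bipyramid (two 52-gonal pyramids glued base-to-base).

A bipyramid over an n-gon has 2n triangular faces and n + 2 vertices: V = 52 + 2 = 54, E = 3·52 = 156, F = 2·52 = 104.

156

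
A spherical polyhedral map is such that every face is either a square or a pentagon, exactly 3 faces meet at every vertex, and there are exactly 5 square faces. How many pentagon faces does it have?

2

Let x be the number of pentagons; then F = 5 + x.
Edge–face incidences: 2E = 4·5 + 5·x = 20 + 5x.
Every vertex has degree 3, so 3V = 2E.
Euler: V − E + F = 2 ⇒ (2E)/3 − E + (5 + x) = 2.
Multiply by 6: 2·(2E) − 3·(2E) + 6·(5 + x) = 12, i.e. 30 + 6x − (20 + 5x) = 12.
Collecting terms: x + 10 = 12, so x = 2.
Then 2E = 20 + 5·2 = 30, so E = 15, V = 2E/3 = 10, F = 5 + 2 = 7.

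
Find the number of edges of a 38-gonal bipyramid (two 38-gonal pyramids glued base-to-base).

A bipyramid over an n-gon has 2n triangular faces and n + 2 vertices: V = 38 + 2 = 40, E = 3·38 = 114, F = 2·38 = 76.

114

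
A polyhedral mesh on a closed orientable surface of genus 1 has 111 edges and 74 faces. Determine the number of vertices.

37

For a closed orientable surface of genus 1, χ = 2 − 2·1 = 0.
V = 0 + E − F = 0 + 111 − 74 = 37.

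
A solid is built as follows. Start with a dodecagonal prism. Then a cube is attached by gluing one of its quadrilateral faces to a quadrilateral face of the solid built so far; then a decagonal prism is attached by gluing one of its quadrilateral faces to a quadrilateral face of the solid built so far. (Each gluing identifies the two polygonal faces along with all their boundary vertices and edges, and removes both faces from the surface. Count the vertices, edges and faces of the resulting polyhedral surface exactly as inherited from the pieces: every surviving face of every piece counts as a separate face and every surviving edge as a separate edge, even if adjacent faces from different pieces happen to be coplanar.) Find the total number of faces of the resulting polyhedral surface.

A dodecagonal prism: V=24, E=36, F=14.
Attach a cube (V=8, E=12, F=6) along a 4-gon: merge 4 vertices and 4 edges, delete both glued faces → V=28, E=44, F=18.
Attach a decagonal prism (V=20, E=30, F=12) along a 4-gon: merge 4 vertices and 4 edges, delete both glued faces → V=44, E=70, F=28.
Check: V − E + F = 44 − 70 + 28 = 2.

28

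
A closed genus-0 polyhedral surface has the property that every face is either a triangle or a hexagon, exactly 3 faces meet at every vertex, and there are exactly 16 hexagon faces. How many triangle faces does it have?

Let x be the number of triangles; then F = 16 + x.
Edge–face incidences: 2E = 6·16 + 3·x = 96 + 3x.
Every vertex has degree 3, so 3V = 2E.
Euler: V − E + F = 2 ⇒ (2E)/3 − E + (16 + x) = 2.
Multiply by 6: 2·(2E) − 3·(2E) + 6·(16 + x) = 12, i.e. 96 + 6x − (96 + 3x) = 12.
Collecting terms: 3x = 12, so x = 4.
Then 2E = 96 + 3·4 = 108, so E = 54, V = 2E/3 = 36, F = 16 + 4 = 20.

4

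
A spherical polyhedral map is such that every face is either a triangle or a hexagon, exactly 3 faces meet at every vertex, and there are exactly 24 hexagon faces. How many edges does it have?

78

Let x be the number of triangles; then F = 24 + x.
Edge–face incidences: 2E = 6·24 + 3·x = 144 + 3x.
Every vertex has degree 3, so 3V = 2E.
Euler: V − E + F = 2 ⇒ (2E)/3 − E + (24 + x) = 2.
Multiply by 6: 2·(2E) − 3·(2E) + 6·(24 + x) = 12, i.e. 144 + 6x − (144 + 3x) = 12.
Collecting terms: 3x = 12, so x = 4.
Then 2E = 144 + 3·4 = 156, so E = 78, V = 2E/3 = 52, F = 24 + 4 = 28.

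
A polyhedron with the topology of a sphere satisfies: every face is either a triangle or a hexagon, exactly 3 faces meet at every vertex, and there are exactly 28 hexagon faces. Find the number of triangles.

4

Let x be the number of triangles; then F = 28 + x.
Edge–face incidences: 2E = 6·28 + 3·x = 168 + 3x.
Every vertex has degree 3, so 3V = 2E.
Euler: V − E + F = 2 ⇒ (2E)/3 − E + (28 + x) = 2.
Multiply by 6: 2·(2E) − 3·(2E) + 6·(28 + x) = 12, i.e. 168 + 6x − (168 + 3x) = 12.
Collecting terms: 3x = 12, so x = 4.
Then 2E = 168 + 3·4 = 180, so E = 90, V = 2E/3 = 60, F = 28 + 4 = 32.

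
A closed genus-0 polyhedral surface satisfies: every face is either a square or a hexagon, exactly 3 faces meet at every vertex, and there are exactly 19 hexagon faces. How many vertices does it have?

Let x be the number of squares; then F = 19 + x.
Edge–face incidences: 2E = 6·19 + 4·x = 114 + 4x.
Every vertex has degree 3, so 3V = 2E.
Euler: V − E + F = 2 ⇒ (2E)/3 − E + (19 + x) = 2.
Multiply by 6: 2·(2E) − 3·(2E) + 6·(19 + x) = 12, i.e. 114 + 6x − (114 + 4x) = 12.
Collecting terms: 2x = 12, so x = 6.
Then 2E = 114 + 4·6 = 138, so E = 69, V = 2E/3 = 46, F = 19 + 6 = 25.

46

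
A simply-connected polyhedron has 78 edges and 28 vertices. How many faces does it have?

52

Here V − E + F = 2.
F = 2 − V + E = 2 − 28 + 78 = 52.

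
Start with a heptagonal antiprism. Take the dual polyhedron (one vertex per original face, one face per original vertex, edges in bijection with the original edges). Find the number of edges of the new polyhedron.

28

The base solid has V = 14, E = 28, F = 16.
The dual swaps V and F and preserves E: V′ = F = 16, E′ = E = 28, F′ = V = 14.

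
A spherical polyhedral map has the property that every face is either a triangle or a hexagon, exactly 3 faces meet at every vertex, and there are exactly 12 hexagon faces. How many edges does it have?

42

Let x be the number of triangles; then F = 12 + x.
Edge–face incidences: 2E = 6·12 + 3·x = 72 + 3x.
Every vertex has degree 3, so 3V = 2E.
Euler: V − E + F = 2 ⇒ (2E)/3 − E + (12 + x) = 2.
Multiply by 6: 2·(2E) − 3·(2E) + 6·(12 + x) = 12, i.e. 72 + 6x − (72 + 3x) = 12.
Collecting terms: 3x = 12, so x = 4.
Then 2E = 72 + 3·4 = 84, so E = 42, V = 2E/3 = 28, F = 12 + 4 = 16.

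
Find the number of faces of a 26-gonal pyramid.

A pyramid on an n-gon base has one n-gon and n triangles: V = 26 + 1 = 27, E = 2·26 = 52, F = 26 + 1 = 27.
Check: V − E + F = 27 − 52 + 27 = 2.

27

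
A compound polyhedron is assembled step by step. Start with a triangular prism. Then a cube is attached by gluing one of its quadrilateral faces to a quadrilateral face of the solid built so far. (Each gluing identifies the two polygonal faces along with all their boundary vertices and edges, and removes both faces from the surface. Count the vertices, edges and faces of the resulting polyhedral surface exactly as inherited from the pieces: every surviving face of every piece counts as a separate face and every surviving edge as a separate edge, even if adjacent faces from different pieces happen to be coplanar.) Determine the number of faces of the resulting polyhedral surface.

A triangular prism: V=6, E=9, F=5.
Attach a cube (V=8, E=12, F=6) along a 4-gon: merge 4 vertices and 4 edges, delete both glued faces → V=10, E=17, F=9.
Check: V − E + F = 10 − 17 + 9 = 2.

9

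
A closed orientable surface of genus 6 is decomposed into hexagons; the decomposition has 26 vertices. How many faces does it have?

18

χ = 2 − 2·6 = -10, and every face is a hexagon so 6F = 2E.
V − E + F = -10 with E = 6F/2 gives 26 − (6/2 − 1)·F = -10, so F = 18 and E = 54.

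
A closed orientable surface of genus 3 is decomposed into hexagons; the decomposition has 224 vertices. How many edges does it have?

342

χ = 2 − 2·3 = -4, and every face is a hexagon so 6F = 2E.
V − E + F = -4 with E = 6F/2 gives 224 − (6/2 − 1)·F = -4, so F = 114 and E = 342.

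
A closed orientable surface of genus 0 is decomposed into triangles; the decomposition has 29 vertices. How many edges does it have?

81

χ = 2 − 2·0 = 2, and every face is a triangle so 3F = 2E.
V − E + F = 2 with E = 3F/2 gives 29 − (3/2 − 1)·F = 2, so F = 54 and E = 81.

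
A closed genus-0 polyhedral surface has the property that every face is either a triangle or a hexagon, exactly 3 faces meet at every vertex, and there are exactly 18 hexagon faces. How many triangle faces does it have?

4

Let x be the number of triangles; then F = 18 + x.
Edge–face incidences: 2E = 6·18 + 3·x = 108 + 3x.
Every vertex has degree 3, so 3V = 2E.
Euler: V − E + F = 2 ⇒ (2E)/3 − E + (18 + x) = 2.
Multiply by 6: 2·(2E) − 3·(2E) + 6·(18 + x) = 12, i.e. 108 + 6x − (108 + 3x) = 12.
Collecting terms: 3x = 12, so x = 4.
Then 2E = 108 + 3·4 = 120, so E = 60, V = 2E/3 = 40, F = 18 + 4 = 22.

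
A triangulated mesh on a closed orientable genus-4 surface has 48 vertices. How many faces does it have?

χ = 2 − 2·4 = -6, and every face is a triangle so 3F = 2E.
V − E + F = -6 with E = 3F/2 gives 48 − (3/2 − 1)·F = -6, so F = 108 and E = 162.

108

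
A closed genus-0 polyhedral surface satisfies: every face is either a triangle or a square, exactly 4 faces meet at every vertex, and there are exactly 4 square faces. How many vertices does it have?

10

Let x be the number of triangles; then F = 4 + x.
Edge–face incidences: 2E = 4·4 + 3·x = 16 + 3x.
Every vertex has degree 4, so 4V = 2E.
Euler: V − E + F = 2 ⇒ (2E)/4 − E + (4 + x) = 2.
Multiply by 8: 2·(2E) − 4·(2E) + 8·(4 + x) = 16, i.e. 32 + 8x − 2·(16 + 3x) = 16.
Collecting terms: 2x = 16, so x = 8.
Then 2E = 16 + 3·8 = 40, so E = 20, V = 2E/4 = 10, F = 4 + 8 = 12.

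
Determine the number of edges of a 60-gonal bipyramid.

A bipyramid over an n-gon has 2n triangular faces and n + 2 vertices: V = 60 + 2 = 62, E = 3·60 = 180, F = 2·60 = 120.

180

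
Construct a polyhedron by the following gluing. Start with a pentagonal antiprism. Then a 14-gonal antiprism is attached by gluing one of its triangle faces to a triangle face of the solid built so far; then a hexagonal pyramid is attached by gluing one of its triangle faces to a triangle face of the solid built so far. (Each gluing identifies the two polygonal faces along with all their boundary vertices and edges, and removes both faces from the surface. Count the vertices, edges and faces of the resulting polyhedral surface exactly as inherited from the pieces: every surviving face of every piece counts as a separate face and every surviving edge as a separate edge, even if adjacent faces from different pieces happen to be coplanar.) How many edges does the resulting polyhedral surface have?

A pentagonal antiprism: V=10, E=20, F=12.
Attach a 14-gonal antiprism (V=28, E=56, F=30) along a 3-gon: merge 3 vertices and 3 edges, delete both glued faces → V=35, E=73, F=40.
Attach a hexagonal pyramid (V=7, E=12, F=7) along a 3-gon: merge 3 vertices and 3 edges, delete both glued faces → V=39, E=82, F=45.
Check: V − E + F = 39 − 82 + 45 = 2.

82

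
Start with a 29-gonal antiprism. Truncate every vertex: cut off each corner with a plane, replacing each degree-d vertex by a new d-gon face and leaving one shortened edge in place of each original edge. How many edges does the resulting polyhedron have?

The base solid has V = 58, E = 116, F = 60.
Truncation replaces each original edge-end by a new vertex, so V′ = 2E = 232.
Each original edge survives, and each old vertex of degree d contributes d new edges; summing degrees gives Σd = 2E, so E′ = E + 2E = 3E = 348.
Each original face survives and each original vertex becomes one new face: F′ = F + V = 118.

348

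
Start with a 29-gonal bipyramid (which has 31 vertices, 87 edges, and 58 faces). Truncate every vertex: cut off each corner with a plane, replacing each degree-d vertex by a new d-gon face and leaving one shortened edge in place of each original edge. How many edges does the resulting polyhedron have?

261

Truncation replaces each original edge-end by a new vertex, so V′ = 2E = 174.
Each original edge survives, and each old vertex of degree d contributes d new edges; summing degrees gives Σd = 2E, so E′ = E + 2E = 3E = 261.
Each original face survives and each original vertex becomes one new face: F′ = F + V = 89.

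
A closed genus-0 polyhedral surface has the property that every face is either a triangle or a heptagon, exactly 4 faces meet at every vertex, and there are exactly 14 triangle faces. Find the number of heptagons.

2

Let x be the number of heptagons; then F = 14 + x.
Edge–face incidences: 2E = 3·14 + 7·x = 42 + 7x.
Every vertex has degree 4, so 4V = 2E.
Euler: V − E + F = 2 ⇒ (2E)/4 − E + (14 + x) = 2.
Multiply by 8: 2·(2E) − 4·(2E) + 8·(14 + x) = 16, i.e. 112 + 8x − 2·(42 + 7x) = 16.
Collecting terms: −6x + 28 = 16, so −6x = −12, so x = 2.
Then 2E = 42 + 7·2 = 56, so E = 28, V = 2E/4 = 14, F = 14 + 2 = 16.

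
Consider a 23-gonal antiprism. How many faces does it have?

An antiprism on an n-gon has two n-gon caps and 2n triangles: V = 2·23 = 46, E = 4·23 = 92, F = 2·23 + 2 = 48.

48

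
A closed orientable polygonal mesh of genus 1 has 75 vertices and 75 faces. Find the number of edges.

150

For a closed orientable surface of genus 1, χ = 2 − 2·1 = 0.
E = V + F − (0) = 75 + 75 − (0) = 150.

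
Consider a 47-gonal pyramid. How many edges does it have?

94

A pyramid on an n-gon base has one n-gon and n triangles: V = 47 + 1 = 48, E = 2·47 = 94, F = 47 + 1 = 48.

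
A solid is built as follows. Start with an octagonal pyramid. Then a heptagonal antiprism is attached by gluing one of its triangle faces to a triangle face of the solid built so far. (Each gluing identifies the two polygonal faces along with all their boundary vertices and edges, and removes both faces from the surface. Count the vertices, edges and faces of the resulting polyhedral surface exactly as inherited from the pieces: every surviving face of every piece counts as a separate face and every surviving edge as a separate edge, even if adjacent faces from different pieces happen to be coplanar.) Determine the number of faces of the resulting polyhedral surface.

23

An octagonal pyramid: V=9, E=16, F=9.
Attach a heptagonal antiprism (V=14, E=28, F=16) along a 3-gon: merge 3 vertices and 3 edges, delete both glued faces → V=20, E=41, F=23.
Check: V − E + F = 20 − 41 + 23 = 2.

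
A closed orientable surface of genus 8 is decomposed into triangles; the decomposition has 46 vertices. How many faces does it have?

χ = 2 − 2·8 = -14, and every face is a triangle so 3F = 2E.
V − E + F = -14 with E = 3F/2 gives 46 − (3/2 − 1)·F = -14, so F = 120 and E = 180.

120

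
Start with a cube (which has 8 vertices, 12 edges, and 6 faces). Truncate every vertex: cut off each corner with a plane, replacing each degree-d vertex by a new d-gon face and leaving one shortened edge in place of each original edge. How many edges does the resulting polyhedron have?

36

Truncation replaces each original edge-end by a new vertex, so V′ = 2E = 24.
Each original edge survives, and each old vertex of degree d contributes d new edges; summing degrees gives Σd = 2E, so E′ = E + 2E = 3E = 36.
Each original face survives and each original vertex becomes one new face: F′ = F + V = 14.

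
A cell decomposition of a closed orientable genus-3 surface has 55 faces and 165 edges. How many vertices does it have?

106

For a closed orientable surface of genus 3, χ = 2 − 2·3 = -4.
V = -4 + E − F = -4 + 165 − 55 = 106.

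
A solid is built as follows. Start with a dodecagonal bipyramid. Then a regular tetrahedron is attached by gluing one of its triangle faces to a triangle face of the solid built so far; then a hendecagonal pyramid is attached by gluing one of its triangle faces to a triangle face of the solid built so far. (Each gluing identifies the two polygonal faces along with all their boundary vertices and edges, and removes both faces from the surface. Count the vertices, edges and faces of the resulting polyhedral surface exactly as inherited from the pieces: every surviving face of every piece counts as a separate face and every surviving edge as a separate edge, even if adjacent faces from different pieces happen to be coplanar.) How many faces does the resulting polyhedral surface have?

36

A dodecagonal bipyramid: V=14, E=36, F=24.
Attach a regular tetrahedron (V=4, E=6, F=4) along a 3-gon: merge 3 vertices and 3 edges, delete both glued faces → V=15, E=39, F=26.
Attach a hendecagonal pyramid (V=12, E=22, F=12) along a 3-gon: merge 3 vertices and 3 edges, delete both glued faces → V=24, E=58, F=36.
Check: V − E + F = 24 − 58 + 36 = 2.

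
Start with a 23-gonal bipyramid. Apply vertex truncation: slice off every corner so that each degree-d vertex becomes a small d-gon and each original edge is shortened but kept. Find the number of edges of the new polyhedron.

The base solid has V = 25, E = 69, F = 46.
Truncation replaces each original edge-end by a new vertex, so V′ = 2E = 138.
Each original edge survives, and each old vertex of degree d contributes d new edges; summing degrees gives Σd = 2E, so E′ = E + 2E = 3E = 207.
Each original face survives and each original vertex becomes one new face: F′ = F + V = 71.

207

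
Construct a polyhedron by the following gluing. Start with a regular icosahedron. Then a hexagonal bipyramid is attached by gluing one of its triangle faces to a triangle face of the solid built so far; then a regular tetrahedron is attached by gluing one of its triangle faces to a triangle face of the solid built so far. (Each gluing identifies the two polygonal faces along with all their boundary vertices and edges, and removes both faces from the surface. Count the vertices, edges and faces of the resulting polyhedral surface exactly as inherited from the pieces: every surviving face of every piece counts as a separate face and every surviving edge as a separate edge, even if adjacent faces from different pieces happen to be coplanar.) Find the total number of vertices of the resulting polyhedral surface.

18

A regular icosahedron: V=12, E=30, F=20.
Attach a hexagonal bipyramid (V=8, E=18, F=12) along a 3-gon: merge 3 vertices and 3 edges, delete both glued faces → V=17, E=45, F=30.
Attach a regular tetrahedron (V=4, E=6, F=4) along a 3-gon: merge 3 vertices and 3 edges, delete both glued faces → V=18, E=48, F=32.
Check: V − E + F = 18 − 48 + 32 = 2.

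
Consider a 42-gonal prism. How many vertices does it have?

84

A prism on an n-gon has two n-gon bases and n rectangular sides: V = 2·42 = 84, E = 3·42 = 126, F = 42 + 2 = 44.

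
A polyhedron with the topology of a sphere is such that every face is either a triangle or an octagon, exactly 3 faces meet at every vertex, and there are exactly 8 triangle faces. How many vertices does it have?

Let x be the number of octagons; then F = 8 + x.
Edge–face incidences: 2E = 3·8 + 8·x = 24 + 8x.
Every vertex has degree 3, so 3V = 2E.
Euler: V − E + F = 2 ⇒ (2E)/3 − E + (8 + x) = 2.
Multiply by 6: 2·(2E) − 3·(2E) + 6·(8 + x) = 12, i.e. 48 + 6x − (24 + 8x) = 12.
Collecting terms: −2x + 24 = 12, so −2x = −12, so x = 6.
Then 2E = 24 + 8·6 = 72, so E = 36, V = 2E/3 = 24, F = 8 + 6 = 14.

24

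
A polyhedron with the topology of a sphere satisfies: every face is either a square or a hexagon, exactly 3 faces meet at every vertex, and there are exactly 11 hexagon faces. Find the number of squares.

Let x be the number of squares; then F = 11 + x.
Edge–face incidences: 2E = 6·11 + 4·x = 66 + 4x.
Every vertex has degree 3, so 3V = 2E.
Euler: V − E + F = 2 ⇒ (2E)/3 − E + (11 + x) = 2.
Multiply by 6: 2·(2E) − 3·(2E) + 6·(11 + x) = 12, i.e. 66 + 6x − (66 + 4x) = 12.
Collecting terms: 2x = 12, so x = 6.
Then 2E = 66 + 4·6 = 90, so E = 45, V = 2E/3 = 30, F = 11 + 6 = 17.

6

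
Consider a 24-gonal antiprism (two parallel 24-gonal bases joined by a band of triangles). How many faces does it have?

An antiprism on an n-gon has two n-gon caps and 2n triangles: V = 2·24 = 48, E = 4·24 = 96, F = 2·24 + 2 = 50.

50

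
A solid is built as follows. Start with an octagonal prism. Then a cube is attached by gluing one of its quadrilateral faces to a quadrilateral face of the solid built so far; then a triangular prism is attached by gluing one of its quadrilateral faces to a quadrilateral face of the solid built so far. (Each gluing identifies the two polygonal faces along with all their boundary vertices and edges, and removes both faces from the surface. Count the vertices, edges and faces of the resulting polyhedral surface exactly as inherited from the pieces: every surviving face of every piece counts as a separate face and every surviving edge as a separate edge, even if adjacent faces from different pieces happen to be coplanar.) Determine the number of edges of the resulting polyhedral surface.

37

An octagonal prism: V=16, E=24, F=10.
Attach a cube (V=8, E=12, F=6) along a 4-gon: merge 4 vertices and 4 edges, delete both glued faces → V=20, E=32, F=14.
Attach a triangular prism (V=6, E=9, F=5) along a 4-gon: merge 4 vertices and 4 edges, delete both glued faces → V=22, E=37, F=17.
Check: V − E + F = 22 − 37 + 17 = 2.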